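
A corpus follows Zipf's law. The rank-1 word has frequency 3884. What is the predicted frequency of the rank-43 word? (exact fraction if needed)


Zipf's law: freq(rank) = f1 / rank
f1 = 3884, rank = 43
freq = 3884 / 43
GCD(3884, 43) = 1
Simplified: 3884/43

3884/43


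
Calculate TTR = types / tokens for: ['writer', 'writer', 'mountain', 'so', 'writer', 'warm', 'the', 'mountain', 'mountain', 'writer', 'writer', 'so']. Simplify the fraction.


Tokens: 12
Unique types: ('mountain', 'so', 'the', 'warm', 'writer') = 5
TTR = 5/12
Already in lowest terms.

5/12


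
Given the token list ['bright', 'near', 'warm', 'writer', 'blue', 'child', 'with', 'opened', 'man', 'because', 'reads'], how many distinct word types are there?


Listing all tokens and tracking unique types:
  Token 1: 'bright' -> NEW (unique so far: 1)
  Token 2: 'near' -> NEW (unique so far: 2)
  Token 3: 'warm' -> NEW (unique so far: 3)
  Token 4: 'writer' -> NEW (unique so far: 4)
  Token 5: 'blue' -> NEW (unique so far: 5)
  Token 6: 'child' -> NEW (unique so far: 6)
  Token 7: 'with' -> NEW (unique so far: 7)
  Token 8: 'opened' -> NEW (unique so far: 8)
  Token 9: 'man' -> NEW (unique so far: 9)
  Token 10: 'because' -> NEW (unique so far: 10)
  Token 11: 'reads' -> NEW (unique so far: 11)
Unique types: ('because', 'blue', 'bright', 'child', 'man', 'near', 'opened', 'reads', 'warm', 'with', 'writer')
Vocabulary size: 11

11


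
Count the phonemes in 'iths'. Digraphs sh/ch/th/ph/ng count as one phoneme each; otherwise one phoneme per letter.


Parsing 'iths' greedily, digraphs first:
  'i' -> vowel phoneme (phonemes so far: 1)
  'th' -> digraph (1 consonant phoneme) (phonemes so far: 2)
  's' -> consonant phoneme (phonemes so far: 3)
Total phonemes: 3

3


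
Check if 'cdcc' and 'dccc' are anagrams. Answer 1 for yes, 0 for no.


Sort characters of 'cdcc': 'cccd'
Sort characters of 'dccc': 'cccd'
Sorted forms match -> they ARE anagrams
Result: 1

1


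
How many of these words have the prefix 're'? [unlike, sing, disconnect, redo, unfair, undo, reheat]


Checking each word for prefix 're':
  'unlike' -> no (count: 0)
  'sing' -> no (count: 0)
  'disconnect' -> no (count: 0)
  'redo' -> YES, starts with 're' (count: 1)
  'unfair' -> no (count: 1)
  'undo' -> no (count: 1)
  'reheat' -> YES, starts with 're' (count: 2)
Total with prefix 're': 2

2


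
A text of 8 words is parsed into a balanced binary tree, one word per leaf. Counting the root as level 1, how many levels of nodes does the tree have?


In a balanced binary tree with n leaves the deepest leaf is ceil(log2(n)) edges below the root,
so counting node levels inclusive of root and leaves gives ceil(log2(n)) + 1 levels.
log2(8) = 3.0000
ceil(3.0000) = 3
levels = 3 + 1 = 4

4


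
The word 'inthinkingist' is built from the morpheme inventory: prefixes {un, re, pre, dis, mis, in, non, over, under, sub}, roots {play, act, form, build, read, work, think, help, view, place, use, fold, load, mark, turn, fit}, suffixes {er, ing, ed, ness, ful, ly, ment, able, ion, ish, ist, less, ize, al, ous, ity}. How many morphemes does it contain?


Segmenting 'inthinkingist' against the inventory:
  'in' -> prefix (morpheme 1)
  'think' -> root (morpheme 2)
  'ing' -> suffix (morpheme 3)
  'ist' -> suffix (morpheme 4)
Total morphemes: 4

4


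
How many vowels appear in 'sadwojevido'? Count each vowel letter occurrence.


Scanning each character of 'sadwojevido':
  Position 1: 's' -> consonant (running count: 0)
  Position 2: 'a' -> vowel (running count: 1)
  Position 3: 'd' -> consonant (running count: 1)
  Position 4: 'w' -> consonant (running count: 1)
  Position 5: 'o' -> vowel (running count: 2)
  Position 6: 'j' -> consonant (running count: 2)
  Position 7: 'e' -> vowel (running count: 3)
  Position 8: 'v' -> consonant (running count: 3)
  Position 9: 'i' -> vowel (running count: 4)
  Position 10: 'd' -> consonant (running count: 4)
  Position 11: 'o' -> vowel (running count: 5)
Total vowels: 5

5


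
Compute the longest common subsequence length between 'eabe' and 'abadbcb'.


DP table for LCS of 'eabe' and 'abadbcb':
       a  b  a  d  b  c  b
    0  0  0  0  0  0  0  0
  e 0  0  0  0  0  0  0  0
  a 0  1  1  1  1  1  1  1
  b 0  1  2  2  2  2  2  2
  e 0  1  2  2  2  2  2  2
LCS: 'ab'
LCS length = 2

2


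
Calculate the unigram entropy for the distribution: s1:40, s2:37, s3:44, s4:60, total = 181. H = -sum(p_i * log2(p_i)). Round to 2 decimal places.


Computing entropy H = -sum(p_i * log2(p_i)):
  s1: p = 40/181 = 0.2210, -p*log2(p) = 0.4813
  s2: p = 37/181 = 0.2044, -p*log2(p) = 0.4682
  s3: p = 44/181 = 0.2431, -p*log2(p) = 0.4960
  s4: p = 60/181 = 0.3315, -p*log2(p) = 0.5281
H = sum of terms = 1.9736
Rounded to 2 decimals: 1.97

1.97


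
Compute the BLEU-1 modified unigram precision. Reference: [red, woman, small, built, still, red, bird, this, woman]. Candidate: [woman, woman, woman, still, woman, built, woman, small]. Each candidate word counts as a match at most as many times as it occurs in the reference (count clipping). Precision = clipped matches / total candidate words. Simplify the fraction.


Reference word counts: {'bird': 1, 'built': 1, 'red': 2, 'small': 1, 'still': 1, 'this': 1, 'woman': 2}
Checking each candidate word (with clipping):
  'woman' -> in reference (ref count 2, used 1/2) -> match (matches: 1)
  'woman' -> in reference (ref count 2, used 2/2) -> match (matches: 2)
  'woman' -> ref count 2 already used up (2/2) -> clipped, no match (matches: 2)
  'still' -> in reference (ref count 1, used 1/1) -> match (matches: 3)
  'woman' -> ref count 2 already used up (2/2) -> clipped, no match (matches: 3)
  'built' -> in reference (ref count 1, used 1/1) -> match (matches: 4)
  'woman' -> ref count 2 already used up (2/2) -> clipped, no match (matches: 4)
  'small' -> in reference (ref count 1, used 1/1) -> match (matches: 5)
Clipped matches: 5, Candidate length: 8
Precision = 5/8

5/8


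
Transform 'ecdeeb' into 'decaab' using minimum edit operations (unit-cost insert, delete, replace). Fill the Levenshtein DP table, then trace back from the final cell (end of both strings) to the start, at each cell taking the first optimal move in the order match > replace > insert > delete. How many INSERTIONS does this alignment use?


Edit distance = 4. Backtracking from cell (6, 6) with preference match > replace > insert > delete,
then listing the resulting alignment 'ecdeeb' -> 'decaab' left to right:
  Step 1: insert 'd' [insertion #1]
  Step 2: keep 'e'
  Step 3: keep 'c'
  Step 4: delete 'd'
  Step 5: replace e->a
  Step 6: replace e->a
  Step 7: keep 'b'
Total insertions: 1

1


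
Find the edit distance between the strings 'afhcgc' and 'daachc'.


Building DP table for s1='afhcgc' (len 6) and s2='daachc' (len 6):
       d  a  a  c  h  c
    0  1  2  3  4  5  6
  a 1  1  1  2  3  4  5
  f 2  2  2  2  3  4  5
  h 3  3  3  3  3  3  4
  c 4  4  4  4  3  4  3
  g 5  5  5  5  4  4  4
  c 6  6  6  6  5  5  4
Edit distance = dp[6][6] = 4

4


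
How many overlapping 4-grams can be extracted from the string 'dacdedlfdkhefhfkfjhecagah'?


String 'dacdedlfdkhefhfkfjhecagah' has length L = 25.
Number of overlapping n-grams = L - n + 1
Substituting: 25 - 4 + 1 = 22

22


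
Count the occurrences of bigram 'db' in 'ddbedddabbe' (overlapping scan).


Scanning 'ddbedddabbe' for bigram 'db':
  Position 0: 'dd' -> no
  Position 1: 'db' -> MATCH
  Position 2: 'be' -> no
  Position 3: 'ed' -> no
  Position 4: 'dd' -> no
  Position 5: 'dd' -> no
  Position 6: 'da' -> no
  Position 7: 'ab' -> no
  Position 8: 'bb' -> no
  Position 9: 'be' -> no
Total matches: 1

1


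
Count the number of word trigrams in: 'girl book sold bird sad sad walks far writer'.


Word trigrams from [9] words:
  Trigram 1: (girl book sold)
  Trigram 2: (book sold bird)
  Trigram 3: (sold bird sad)
  Trigram 4: (bird sad sad)
  Trigram 5: (sad sad walks)
  Trigram 6: (sad walks far)
  Trigram 7: (walks far writer)
Total word trigrams: 9 - 2 = 7

7


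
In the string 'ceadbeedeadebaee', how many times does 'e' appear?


Scanning 'ceadbeedeadebaee' for 'e':
  Position 1: 'e' -> MATCH (count: 1)
  Position 5: 'e' -> MATCH (count: 2)
  Position 6: 'e' -> MATCH (count: 3)
  Position 8: 'e' -> MATCH (count: 4)
  Position 11: 'e' -> MATCH (count: 5)
  Position 14: 'e' -> MATCH (count: 6)
  Position 15: 'e' -> MATCH (count: 7)
Total occurrences of 'e': 7

7


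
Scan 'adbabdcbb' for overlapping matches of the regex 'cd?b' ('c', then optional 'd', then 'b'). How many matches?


Pattern: cd?b means 'c', then optional 'd', then 'b'.
Scanning 'adbabdcbb' position-by-position:
  Pos 0: window 'adb' -> no
  Pos 1: window 'dba' -> no
  Pos 2: window 'bab' -> no
  Pos 3: window 'abd' -> no
  Pos 4: window 'bdc' -> no
  Pos 5: window 'dcb' -> no
  Pos 6: window 'cbb' -> MATCH
  Pos 7: window 'bb' -> no
  Pos 8: window 'b' -> no
Total matches: 1

1


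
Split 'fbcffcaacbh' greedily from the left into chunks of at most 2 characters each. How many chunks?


'fbcffcaacbh' has 11 characters.
Chunking with max size 2:
  Chunk 1: 'fb' (positions 0-1)
  Chunk 2: 'cf' (positions 2-3)
  Chunk 3: 'fc' (positions 4-5)
  Chunk 4: 'aa' (positions 6-7)
  Chunk 5: 'cb' (positions 8-9)
  Chunk 6: 'h' (positions 10-10)
Total chunks: ceil(11 / 2) = 6

6


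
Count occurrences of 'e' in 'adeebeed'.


Scanning 'adeebeed' for 'e':
  Position 2: 'e' -> MATCH (count: 1)
  Position 3: 'e' -> MATCH (count: 2)
  Position 5: 'e' -> MATCH (count: 3)
  Position 6: 'e' -> MATCH (count: 4)
Total occurrences of 'e': 4

4


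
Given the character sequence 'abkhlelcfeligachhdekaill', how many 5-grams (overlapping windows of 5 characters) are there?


String 'abkhlelcfeligachhdekaill' has length L = 24.
Number of overlapping n-grams = L - n + 1
Substituting: 24 - 5 + 1 = 20

20


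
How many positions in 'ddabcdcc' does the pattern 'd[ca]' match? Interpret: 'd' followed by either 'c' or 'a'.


Pattern: d[ca] means 'd' followed by either 'c' or 'a'.
Scanning 'ddabcdcc' position-by-position:
  Pos 0: window 'dd' -> no
  Pos 1: window 'da' -> MATCH
  Pos 2: window 'ab' -> no
  Pos 3: window 'bc' -> no
  Pos 4: window 'cd' -> no
  Pos 5: window 'dc' -> MATCH
  Pos 6: window 'cc' -> no
  Pos 7: window 'c' -> no
Total matches: 2

2


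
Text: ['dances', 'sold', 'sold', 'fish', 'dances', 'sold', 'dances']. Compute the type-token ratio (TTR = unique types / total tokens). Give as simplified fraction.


Tokens: 7
Unique types: ('dances', 'fish', 'sold') = 3
TTR = 3/7
Already in lowest terms.

3/7


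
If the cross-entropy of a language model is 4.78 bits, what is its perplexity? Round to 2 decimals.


Perplexity formula: PP = 2^H
H = 4.78
PP = 2^4.78
Decompose: 2^4.78 = 2^4 * 2^0.78
2^4 = 16, 2^0.78 ~ 1.7171309
PP ~ 16 * 1.7171309 = 27.4740944
Rounded to 2 decimals: 27.47

27.47


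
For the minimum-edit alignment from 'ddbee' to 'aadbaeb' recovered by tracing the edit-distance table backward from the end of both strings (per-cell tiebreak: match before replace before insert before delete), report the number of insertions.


Edit distance = 4. Backtracking from cell (5, 7) with preference match > replace > insert > delete,
then listing the resulting alignment 'ddbee' -> 'aadbaeb' left to right:
  Step 1: insert 'a' [insertion #1]
  Step 2: replace d->a
  Step 3: keep 'd'
  Step 4: keep 'b'
  Step 5: insert 'a' [insertion #2]
  Step 6: keep 'e'
  Step 7: replace e->b
Total insertions: 2

2


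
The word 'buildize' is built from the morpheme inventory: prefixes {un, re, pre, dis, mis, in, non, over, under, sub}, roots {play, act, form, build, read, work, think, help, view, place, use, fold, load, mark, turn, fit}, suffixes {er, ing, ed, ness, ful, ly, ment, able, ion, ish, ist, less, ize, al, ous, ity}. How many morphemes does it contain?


Segmenting 'buildize' against the inventory:
  'build' -> root (morpheme 1)
  'ize' -> suffix (morpheme 2)
Total morphemes: 2

2


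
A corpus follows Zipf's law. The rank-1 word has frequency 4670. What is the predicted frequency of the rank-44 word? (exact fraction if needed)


Zipf's law: freq(rank) = f1 / rank
f1 = 4670, rank = 44
freq = 4670 / 44
GCD(4670, 44) = 2
Simplified: 2335/22

2335/22


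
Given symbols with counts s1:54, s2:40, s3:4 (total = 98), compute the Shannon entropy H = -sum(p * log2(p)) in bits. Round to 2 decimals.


Computing entropy H = -sum(p_i * log2(p_i)):
  s1: p = 54/98 = 0.5510, -p*log2(p) = 0.4738
  s2: p = 40/98 = 0.4082, -p*log2(p) = 0.5277
  s3: p = 4/98 = 0.0408, -p*log2(p) = 0.1884
H = sum of terms = 1.1899
Rounded to 2 decimals: 1.19

1.19


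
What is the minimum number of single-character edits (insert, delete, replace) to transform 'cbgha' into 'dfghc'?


Building DP table for s1='cbgha' (len 5) and s2='dfghc' (len 5):
       d  f  g  h  c
    0  1  2  3  4  5
  c 1  1  2  3  4  4
  b 2  2  2  3  4  5
  g 3  3  3  2  3  4
  h 4  4  4  3  2  3
  a 5  5  5  4  3  3
Edit distance = dp[5][5] = 3

3


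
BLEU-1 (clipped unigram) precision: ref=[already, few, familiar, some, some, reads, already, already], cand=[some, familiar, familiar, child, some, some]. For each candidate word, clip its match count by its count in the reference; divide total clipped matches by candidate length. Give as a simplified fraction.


Reference word counts: {'already': 3, 'familiar': 1, 'few': 1, 'reads': 1, 'some': 2}
Checking each candidate word (with clipping):
  'some' -> in reference (ref count 2, used 1/2) -> match (matches: 1)
  'familiar' -> in reference (ref count 1, used 1/1) -> match (matches: 2)
  'familiar' -> ref count 1 already used up (1/1) -> clipped, no match (matches: 2)
  'child' -> not in reference -> no match (matches: 2)
  'some' -> in reference (ref count 2, used 2/2) -> match (matches: 3)
  'some' -> ref count 2 already used up (2/2) -> clipped, no match (matches: 3)
Clipped matches: 3, Candidate length: 6
Precision = 3/6 = 1/2

1/2


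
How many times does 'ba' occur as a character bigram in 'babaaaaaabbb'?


Scanning 'babaaaaaabbb' for bigram 'ba':
  Position 0: 'ba' -> MATCH
  Position 1: 'ab' -> no
  Position 2: 'ba' -> MATCH
  Position 3: 'aa' -> no
  Position 4: 'aa' -> no
  Position 5: 'aa' -> no
  Position 6: 'aa' -> no
  Position 7: 'aa' -> no
  Position 8: 'ab' -> no
  Position 9: 'bb' -> no
  Position 10: 'bb' -> no
Total matches: 2

2


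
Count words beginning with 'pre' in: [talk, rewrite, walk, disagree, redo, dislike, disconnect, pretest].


Checking each word for prefix 'pre':
  'talk' -> no (count: 0)
  'rewrite' -> no (count: 0)
  'walk' -> no (count: 0)
  'disagree' -> no (count: 0)
  'redo' -> no (count: 0)
  'dislike' -> no (count: 0)
  'disconnect' -> no (count: 0)
  'pretest' -> YES, starts with 'pre' (count: 1)
Total with prefix 'pre': 1

1


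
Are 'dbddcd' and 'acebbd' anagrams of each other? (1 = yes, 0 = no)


Sort characters of 'dbddcd': 'bcdddd'
Sort characters of 'acebbd': 'abbcde'
Sorted forms differ -> they are NOT anagrams
Result: 0

0


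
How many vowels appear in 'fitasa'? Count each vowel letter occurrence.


Scanning each character of 'fitasa':
  Position 1: 'f' -> consonant (running count: 0)
  Position 2: 'i' -> vowel (running count: 1)
  Position 3: 't' -> consonant (running count: 1)
  Position 4: 'a' -> vowel (running count: 2)
  Position 5: 's' -> consonant (running count: 2)
  Position 6: 'a' -> vowel (running count: 3)
Total vowels: 3

3


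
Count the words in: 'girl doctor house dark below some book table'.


Counting words by splitting on spaces:
  Word 1: 'girl'
  Word 2: 'doctor'
  Word 3: 'house'
  Word 4: 'dark'
  Word 5: 'below'
  Word 6: 'some'
  Word 7: 'book'
  Word 8: 'table'
Total words: 8

8


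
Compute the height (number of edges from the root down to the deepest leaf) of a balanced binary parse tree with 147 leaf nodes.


In a balanced binary tree with n leaves the deepest leaf is ceil(log2(n)) edges below the root.
log2(147) = 7.1997
ceil(7.1997) = 8
height (edges) = 8

8


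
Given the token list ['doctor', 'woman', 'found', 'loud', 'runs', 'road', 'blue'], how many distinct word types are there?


Listing all tokens and tracking unique types:
  Token 1: 'doctor' -> NEW (unique so far: 1)
  Token 2: 'woman' -> NEW (unique so far: 2)
  Token 3: 'found' -> NEW (unique so far: 3)
  Token 4: 'loud' -> NEW (unique so far: 4)
  Token 5: 'runs' -> NEW (unique so far: 5)
  Token 6: 'road' -> NEW (unique so far: 6)
  Token 7: 'blue' -> NEW (unique so far: 7)
Unique types: ('blue', 'doctor', 'found', 'loud', 'road', 'runs', 'woman')
Vocabulary size: 7

7


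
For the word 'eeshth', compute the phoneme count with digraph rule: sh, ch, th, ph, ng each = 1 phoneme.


Parsing 'eeshth' greedily, digraphs first:
  'e' -> vowel phoneme (phonemes so far: 1)
  'e' -> vowel phoneme (phonemes so far: 2)
  'sh' -> digraph (1 consonant phoneme) (phonemes so far: 3)
  'th' -> digraph (1 consonant phoneme) (phonemes so far: 4)
Total phonemes: 4

4


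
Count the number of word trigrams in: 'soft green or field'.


Word trigrams from [4] words:
  Trigram 1: (soft green or)
  Trigram 2: (green or field)
Total word trigrams: 4 - 2 = 2

2


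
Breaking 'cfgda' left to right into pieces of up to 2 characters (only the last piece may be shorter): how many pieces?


'cfgda' has 5 characters.
Chunking with max size 2:
  Chunk 1: 'cf' (positions 0-1)
  Chunk 2: 'gd' (positions 2-3)
  Chunk 3: 'a' (positions 4-4)
Total chunks: ceil(5 / 2) = 3

3


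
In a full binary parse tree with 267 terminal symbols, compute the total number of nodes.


Leaf nodes (terminals): 267
Internal nodes = n - 1 = 267 - 1 = 266
Total = leaves + internal = 267 + 266 = 533

533


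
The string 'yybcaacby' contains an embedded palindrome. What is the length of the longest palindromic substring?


Scanning 'yybcaacby' for palindromic substrings.
Substring at positions 1-8: 'ybcaacby'.
Check: reverse('ybcaacby') = 'ybcaacby' -> palindrome confirmed.
Neighbouring characters ('y' / '-') break symmetry, so it cannot extend further.
No longer palindromic substring exists; longest length = 8

8


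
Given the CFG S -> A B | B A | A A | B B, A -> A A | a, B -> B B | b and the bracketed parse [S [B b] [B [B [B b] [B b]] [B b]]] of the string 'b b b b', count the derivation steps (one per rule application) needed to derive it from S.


Every bracketed nonterminal node [X ...] in the tree is produced by exactly one rule application.
Reading the tree off as a leftmost derivation:
  Step 1: S  =>  B B   (applied S -> B B)
  Step 2: B B  =>  b B   (applied B -> b)
  Step 3: b B  =>  b B B   (applied B -> B B)
  Step 4: b B B  =>  b B B B   (applied B -> B B)
  Step 5: b B B B  =>  b b B B   (applied B -> b)
  Step 6: b b B B  =>  b b b B   (applied B -> b)
  Step 7: b b b B  =>  b b b b   (applied B -> b)
Final yield: b b b b
Total rewrite steps: 7

7


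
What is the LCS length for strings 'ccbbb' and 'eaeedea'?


DP table for LCS of 'ccbbb' and 'eaeedea':
       e  a  e  e  d  e  a
    0  0  0  0  0  0  0  0
  c 0  0  0  0  0  0  0  0
  c 0  0  0  0  0  0  0  0
  b 0  0  0  0  0  0  0  0
  b 0  0  0  0  0  0  0  0
  b 0  0  0  0  0  0  0  0
LCS length = 0

0


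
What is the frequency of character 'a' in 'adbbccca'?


Scanning 'adbbccca' for 'a':
  Position 0: 'a' -> MATCH (count: 1)
  Position 7: 'a' -> MATCH (count: 2)
Total occurrences of 'a': 2

2


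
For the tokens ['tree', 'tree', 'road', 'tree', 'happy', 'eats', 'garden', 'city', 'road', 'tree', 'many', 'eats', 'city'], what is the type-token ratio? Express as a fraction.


Tokens: 13
Unique types: ('city', 'eats', 'garden', 'happy', 'many', 'road', 'tree') = 7
TTR = 7/13
Already in lowest terms.

7/13


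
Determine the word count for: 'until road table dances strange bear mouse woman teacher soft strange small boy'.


Counting words by splitting on spaces:
  Word 1: 'until'
  Word 2: 'road'
  Word 3: 'table'
  Word 4: 'dances'
  Word 5: 'strange'
  Word 6: 'bear'
  Word 7: 'mouse'
  Word 8: 'woman'
  Word 9: 'teacher'
  Word 10: 'soft'
  Word 11: 'strange'
  Word 12: 'small'
  Word 13: 'boy'
Total words: 13

13


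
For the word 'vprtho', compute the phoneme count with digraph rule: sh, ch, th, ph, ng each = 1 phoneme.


Parsing 'vprtho' greedily, digraphs first:
  'v' -> consonant phoneme (phonemes so far: 1)
  'p' -> consonant phoneme (phonemes so far: 2)
  'r' -> consonant phoneme (phonemes so far: 3)
  'th' -> digraph (1 consonant phoneme) (phonemes so far: 4)
  'o' -> vowel phoneme (phonemes so far: 5)
Total phonemes: 5

5


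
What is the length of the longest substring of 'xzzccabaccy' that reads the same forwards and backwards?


Scanning 'xzzccabaccy' for palindromic substrings.
Substring at positions 3-9: 'ccabacc'.
Check: reverse('ccabacc') = 'ccabacc' -> palindrome confirmed.
Neighbouring characters ('z' / 'y') break symmetry, so it cannot extend further.
No longer palindromic substring exists; longest length = 7

7


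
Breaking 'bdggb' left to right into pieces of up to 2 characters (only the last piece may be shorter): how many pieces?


'bdggb' has 5 characters.
Chunking with max size 2:
  Chunk 1: 'bd' (positions 0-1)
  Chunk 2: 'gg' (positions 2-3)
  Chunk 3: 'b' (positions 4-4)
Total chunks: ceil(5 / 2) = 3

3


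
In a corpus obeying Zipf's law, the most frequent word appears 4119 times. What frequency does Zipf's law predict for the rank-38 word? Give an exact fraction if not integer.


Zipf's law: freq(rank) = f1 / rank
f1 = 4119, rank = 38
freq = 4119 / 38
GCD(4119, 38) = 1
Simplified: 4119/38

4119/38


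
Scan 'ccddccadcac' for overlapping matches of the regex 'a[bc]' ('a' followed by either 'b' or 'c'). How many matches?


Pattern: a[bc] means 'a' followed by either 'b' or 'c'.
Scanning 'ccddccadcac' position-by-position:
  Pos 0: window 'cc' -> no
  Pos 1: window 'cd' -> no
  Pos 2: window 'dd' -> no
  Pos 3: window 'dc' -> no
  Pos 4: window 'cc' -> no
  Pos 5: window 'ca' -> no
  Pos 6: window 'ad' -> no
  Pos 7: window 'dc' -> no
  Pos 8: window 'ca' -> no
  Pos 9: window 'ac' -> MATCH
  Pos 10: window 'c' -> no
Total matches: 1

1


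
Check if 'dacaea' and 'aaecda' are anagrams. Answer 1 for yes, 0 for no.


Sort characters of 'dacaea': 'aaacde'
Sort characters of 'aaecda': 'aaacde'
Sorted forms match -> they ARE anagrams
Result: 1

1


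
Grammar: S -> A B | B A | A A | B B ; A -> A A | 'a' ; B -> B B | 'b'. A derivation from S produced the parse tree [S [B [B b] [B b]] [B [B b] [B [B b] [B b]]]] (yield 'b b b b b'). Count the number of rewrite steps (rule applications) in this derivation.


Every bracketed nonterminal node [X ...] in the tree is produced by exactly one rule application.
Reading the tree off as a leftmost derivation:
  Step 1: S  =>  B B   (applied S -> B B)
  Step 2: B B  =>  B B B   (applied B -> B B)
  Step 3: B B B  =>  b B B   (applied B -> b)
  Step 4: b B B  =>  b b B   (applied B -> b)
  Step 5: b b B  =>  b b B B   (applied B -> B B)
  Step 6: b b B B  =>  b b b B   (applied B -> b)
  Step 7: b b b B  =>  b b b B B   (applied B -> B B)
  Step 8: b b b B B  =>  b b b b B   (applied B -> b)
  Step 9: b b b b B  =>  b b b b b   (applied B -> b)
Final yield: b b b b b
Total rewrite steps: 9

9


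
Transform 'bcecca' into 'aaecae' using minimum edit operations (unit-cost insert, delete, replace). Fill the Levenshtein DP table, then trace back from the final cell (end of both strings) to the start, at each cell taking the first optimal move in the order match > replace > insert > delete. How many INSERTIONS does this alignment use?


Edit distance = 4. Backtracking from cell (6, 6) with preference match > replace > insert > delete,
then listing the resulting alignment 'bcecca' -> 'aaecae' left to right:
  Step 1: replace b->a
  Step 2: replace c->a
  Step 3: keep 'e'
  Step 4: keep 'c'
  Step 5: replace c->a
  Step 6: replace a->e
Total insertions: 0

0


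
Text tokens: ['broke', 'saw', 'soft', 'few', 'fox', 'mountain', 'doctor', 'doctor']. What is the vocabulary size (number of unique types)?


Listing all tokens and tracking unique types:
  Token 1: 'broke' -> NEW (unique so far: 1)
  Token 2: 'saw' -> NEW (unique so far: 2)
  Token 3: 'soft' -> NEW (unique so far: 3)
  Token 4: 'few' -> NEW (unique so far: 4)
  Token 5: 'fox' -> NEW (unique so far: 5)
  Token 6: 'mountain' -> NEW (unique so far: 6)
  Token 7: 'doctor' -> NEW (unique so far: 7)
  Token 8: 'doctor' -> duplicate (unique so far: 7)
Unique types: ('broke', 'doctor', 'few', 'fox', 'mountain', 'saw', 'soft')
Vocabulary size: 7

7


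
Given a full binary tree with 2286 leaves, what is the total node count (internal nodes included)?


Leaf nodes (terminals): 2286
Internal nodes = n - 1 = 2286 - 1 = 2285
Total = leaves + internal = 2286 + 2285 = 4571

4571


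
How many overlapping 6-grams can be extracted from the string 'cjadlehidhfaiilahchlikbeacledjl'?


String 'cjadlehidhfaiilahchlikbeacledjl' has length L = 31.
Number of overlapping n-grams = L - n + 1
Substituting: 31 - 6 + 1 = 26

26


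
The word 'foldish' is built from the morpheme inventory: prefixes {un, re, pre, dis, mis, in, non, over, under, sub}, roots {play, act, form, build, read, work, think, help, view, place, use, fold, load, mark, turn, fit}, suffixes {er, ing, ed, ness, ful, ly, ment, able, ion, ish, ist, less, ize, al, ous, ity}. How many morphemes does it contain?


Segmenting 'foldish' against the inventory:
  'fold' -> root (morpheme 1)
  'ish' -> suffix (morpheme 2)
Total morphemes: 2

2


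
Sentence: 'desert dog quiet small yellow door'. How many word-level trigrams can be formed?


Word trigrams from [6] words:
  Trigram 1: (desert dog quiet)
  Trigram 2: (dog quiet small)
  Trigram 3: (quiet small yellow)
  Trigram 4: (small yellow door)
Total word trigrams: 6 - 2 = 4

4


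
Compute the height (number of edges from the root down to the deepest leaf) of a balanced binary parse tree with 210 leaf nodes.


In a balanced binary tree with n leaves the deepest leaf is ceil(log2(n)) edges below the root.
log2(210) = 7.7142
ceil(7.7142) = 8
height (edges) = 8

8


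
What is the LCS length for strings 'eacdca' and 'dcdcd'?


DP table for LCS of 'eacdca' and 'dcdcd':
       d  c  d  c  d
    0  0  0  0  0  0
  e 0  0  0  0  0  0
  a 0  0  0  0  0  0
  c 0  0  1  1  1  1
  d 0  1  1  2  2  2
  c 0  1  2  2  3  3
  a 0  1  2  2  3  3
LCS: 'cdc'
LCS length = 3

3


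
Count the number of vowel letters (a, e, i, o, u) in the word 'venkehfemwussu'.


Scanning each character of 'venkehfemwussu':
  Position 1: 'v' -> consonant (running count: 0)
  Position 2: 'e' -> vowel (running count: 1)
  Position 3: 'n' -> consonant (running count: 1)
  Position 4: 'k' -> consonant (running count: 1)
  Position 5: 'e' -> vowel (running count: 2)
  Position 6: 'h' -> consonant (running count: 2)
  Position 7: 'f' -> consonant (running count: 2)
  Position 8: 'e' -> vowel (running count: 3)
  Position 9: 'm' -> consonant (running count: 3)
  Position 10: 'w' -> consonant (running count: 3)
  Position 11: 'u' -> vowel (running count: 4)
  Position 12: 's' -> consonant (running count: 4)
  Position 13: 's' -> consonant (running count: 4)
  Position 14: 'u' -> vowel (running count: 5)
Total vowels: 5

5


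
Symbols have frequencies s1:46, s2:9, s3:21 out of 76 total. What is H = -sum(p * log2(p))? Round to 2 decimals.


Computing entropy H = -sum(p_i * log2(p_i)):
  s1: p = 46/76 = 0.6053, -p*log2(p) = 0.4384
  s2: p = 9/76 = 0.1184, -p*log2(p) = 0.3645
  s3: p = 21/76 = 0.2763, -p*log2(p) = 0.5127
H = sum of terms = 1.3156
Rounded to 2 decimals: 1.32

1.32


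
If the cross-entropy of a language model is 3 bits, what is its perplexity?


Perplexity formula: PP = 2^H
H = 3
PP = 2^3
Steps: 2^1 = 2, 2^2 = 4, 2^3 = 8
PP = 8

8


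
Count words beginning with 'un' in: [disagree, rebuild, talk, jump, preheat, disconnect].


Checking each word for prefix 'un':
  'disagree' -> no (count: 0)
  'rebuild' -> no (count: 0)
  'talk' -> no (count: 0)
  'jump' -> no (count: 0)
  'preheat' -> no (count: 0)
  'disconnect' -> no (count: 0)
Total with prefix 'un': 0

0


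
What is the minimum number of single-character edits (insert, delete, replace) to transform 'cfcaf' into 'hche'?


Building DP table for s1='cfcaf' (len 5) and s2='hche' (len 4):
       h  c  h  e
    0  1  2  3  4
  c 1  1  1  2  3
  f 2  2  2  2  3
  c 3  3  2  3  3
  a 4  4  3  3  4
  f 5  5  4  4  4
Edit distance = dp[5][4] = 4

4


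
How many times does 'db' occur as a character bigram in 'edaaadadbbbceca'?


Scanning 'edaaadadbbbceca' for bigram 'db':
  Position 0: 'ed' -> no
  Position 1: 'da' -> no
  Position 2: 'aa' -> no
  Position 3: 'aa' -> no
  Position 4: 'ad' -> no
  Position 5: 'da' -> no
  Position 6: 'ad' -> no
  Position 7: 'db' -> MATCH
  Position 8: 'bb' -> no
  Position 9: 'bb' -> no
  Position 10: 'bc' -> no
  Position 11: 'ce' -> no
  Position 12: 'ec' -> no
  Position 13: 'ca' -> no
Total matches: 1

1


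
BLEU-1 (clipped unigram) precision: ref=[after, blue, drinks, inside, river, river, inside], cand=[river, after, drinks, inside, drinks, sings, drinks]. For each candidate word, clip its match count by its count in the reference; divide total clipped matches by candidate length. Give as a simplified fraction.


Reference word counts: {'after': 1, 'blue': 1, 'drinks': 1, 'inside': 2, 'river': 2}
Checking each candidate word (with clipping):
  'river' -> in reference (ref count 2, used 1/2) -> match (matches: 1)
  'after' -> in reference (ref count 1, used 1/1) -> match (matches: 2)
  'drinks' -> in reference (ref count 1, used 1/1) -> match (matches: 3)
  'inside' -> in reference (ref count 2, used 1/2) -> match (matches: 4)
  'drinks' -> ref count 1 already used up (1/1) -> clipped, no match (matches: 4)
  'sings' -> not in reference -> no match (matches: 4)
  'drinks' -> ref count 1 already used up (1/1) -> clipped, no match (matches: 4)
Clipped matches: 4, Candidate length: 7
Precision = 4/7

4/7


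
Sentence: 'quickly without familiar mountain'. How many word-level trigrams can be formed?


Word trigrams from [4] words:
  Trigram 1: (quickly without familiar)
  Trigram 2: (without familiar mountain)
Total word trigrams: 4 - 2 = 2

2


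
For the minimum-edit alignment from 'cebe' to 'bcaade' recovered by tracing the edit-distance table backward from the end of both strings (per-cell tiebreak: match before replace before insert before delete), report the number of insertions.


Edit distance = 4. Backtracking from cell (4, 6) with preference match > replace > insert > delete,
then listing the resulting alignment 'cebe' -> 'bcaade' left to right:
  Step 1: insert 'b' [insertion #1]
  Step 2: keep 'c'
  Step 3: insert 'a' [insertion #2]
  Step 4: replace e->a
  Step 5: replace b->d
  Step 6: keep 'e'
Total insertions: 2

2


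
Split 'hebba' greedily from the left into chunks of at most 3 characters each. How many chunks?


'hebba' has 5 characters.
Chunking with max size 3:
  Chunk 1: 'heb' (positions 0-2)
  Chunk 2: 'ba' (positions 3-4)
Total chunks: ceil(5 / 3) = 2

2


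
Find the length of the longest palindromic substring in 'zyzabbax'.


Scanning 'zyzabbax' for palindromic substrings.
Substring at positions 3-6: 'abba'.
Check: reverse('abba') = 'abba' -> palindrome confirmed.
Neighbouring characters ('z' / 'x') break symmetry, so it cannot extend further.
No longer palindromic substring exists; longest length = 4

4


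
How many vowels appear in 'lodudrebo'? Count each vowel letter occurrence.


Scanning each character of 'lodudrebo':
  Position 1: 'l' -> consonant (running count: 0)
  Position 2: 'o' -> vowel (running count: 1)
  Position 3: 'd' -> consonant (running count: 1)
  Position 4: 'u' -> vowel (running count: 2)
  Position 5: 'd' -> consonant (running count: 2)
  Position 6: 'r' -> consonant (running count: 2)
  Position 7: 'e' -> vowel (running count: 3)
  Position 8: 'b' -> consonant (running count: 3)
  Position 9: 'o' -> vowel (running count: 4)
Total vowels: 4

4


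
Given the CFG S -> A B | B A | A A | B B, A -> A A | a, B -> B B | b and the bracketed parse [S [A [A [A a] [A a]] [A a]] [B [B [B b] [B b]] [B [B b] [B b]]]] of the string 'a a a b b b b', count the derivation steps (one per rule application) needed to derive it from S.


Every bracketed nonterminal node [X ...] in the tree is produced by exactly one rule application.
Reading the tree off as a leftmost derivation:
  Step 1: S  =>  A B   (applied S -> A B)
  Step 2: A B  =>  A A B   (applied A -> A A)
  Step 3: A A B  =>  A A A B   (applied A -> A A)
  Step 4: A A A B  =>  a A A B   (applied A -> a)
  Step 5: a A A B  =>  a a A B   (applied A -> a)
  Step 6: a a A B  =>  a a a B   (applied A -> a)
  Step 7: a a a B  =>  a a a B B   (applied B -> B B)
  Step 8: a a a B B  =>  a a a B B B   (applied B -> B B)
  Step 9: a a a B B B  =>  a a a b B B   (applied B -> b)
  Step 10: a a a b B B  =>  a a a b b B   (applied B -> b)
  Step 11: a a a b b B  =>  a a a b b B B   (applied B -> B B)
  Step 12: a a a b b B B  =>  a a a b b b B   (applied B -> b)
  Step 13: a a a b b b B  =>  a a a b b b b   (applied B -> b)
Final yield: a a a b b b b
Total rewrite steps: 13

13


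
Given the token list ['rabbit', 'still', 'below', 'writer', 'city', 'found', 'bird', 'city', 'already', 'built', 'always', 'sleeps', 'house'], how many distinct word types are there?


Listing all tokens and tracking unique types:
  Token 1: 'rabbit' -> NEW (unique so far: 1)
  Token 2: 'still' -> NEW (unique so far: 2)
  Token 3: 'below' -> NEW (unique so far: 3)
  Token 4: 'writer' -> NEW (unique so far: 4)
  Token 5: 'city' -> NEW (unique so far: 5)
  Token 6: 'found' -> NEW (unique so far: 6)
  Token 7: 'bird' -> NEW (unique so far: 7)
  Token 8: 'city' -> duplicate (unique so far: 7)
  Token 9: 'already' -> NEW (unique so far: 8)
  Token 10: 'built' -> NEW (unique so far: 9)
  Token 11: 'always' -> NEW (unique so far: 10)
  Token 12: 'sleeps' -> NEW (unique so far: 11)
  Token 13: 'house' -> NEW (unique so far: 12)
Unique types: ('already', 'always', 'below', 'bird', 'built', 'city', 'found', 'house', 'rabbit', 'sleeps', 'still', 'writer')
Vocabulary size: 12

12


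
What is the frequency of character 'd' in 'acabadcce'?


Scanning 'acabadcce' for 'd':
  Position 5: 'd' -> MATCH (count: 1)
Total occurrences of 'd': 1

1


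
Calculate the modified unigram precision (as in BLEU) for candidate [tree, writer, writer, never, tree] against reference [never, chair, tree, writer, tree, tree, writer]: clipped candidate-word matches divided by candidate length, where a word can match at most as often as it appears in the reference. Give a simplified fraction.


Reference word counts: {'chair': 1, 'never': 1, 'tree': 3, 'writer': 2}
Checking each candidate word (with clipping):
  'tree' -> in reference (ref count 3, used 1/3) -> match (matches: 1)
  'writer' -> in reference (ref count 2, used 1/2) -> match (matches: 2)
  'writer' -> in reference (ref count 2, used 2/2) -> match (matches: 3)
  'never' -> in reference (ref count 1, used 1/1) -> match (matches: 4)
  'tree' -> in reference (ref count 3, used 2/3) -> match (matches: 5)
Clipped matches: 5, Candidate length: 5
Precision = 5/5 = 1

1


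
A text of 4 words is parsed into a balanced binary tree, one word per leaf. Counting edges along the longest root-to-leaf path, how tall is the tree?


In a balanced binary tree with n leaves the deepest leaf is ceil(log2(n)) edges below the root.
log2(4) = 2.0000
ceil(2.0000) = 2
height (edges) = 2

2


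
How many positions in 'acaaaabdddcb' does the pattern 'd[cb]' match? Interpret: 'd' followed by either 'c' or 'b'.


Pattern: d[cb] means 'd' followed by either 'c' or 'b'.
Scanning 'acaaaabdddcb' position-by-position:
  Pos 0: window 'ac' -> no
  Pos 1: window 'ca' -> no
  Pos 2: window 'aa' -> no
  Pos 3: window 'aa' -> no
  Pos 4: window 'aa' -> no
  Pos 5: window 'ab' -> no
  Pos 6: window 'bd' -> no
  Pos 7: window 'dd' -> no
  Pos 8: window 'dd' -> no
  Pos 9: window 'dc' -> MATCH
  Pos 10: window 'cb' -> no
  Pos 11: window 'b' -> no
Total matches: 1

1


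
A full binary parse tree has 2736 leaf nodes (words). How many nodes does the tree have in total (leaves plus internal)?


Leaf nodes (terminals): 2736
Internal nodes = n - 1 = 2736 - 1 = 2735
Total = leaves + internal = 2736 + 2735 = 5471

5471


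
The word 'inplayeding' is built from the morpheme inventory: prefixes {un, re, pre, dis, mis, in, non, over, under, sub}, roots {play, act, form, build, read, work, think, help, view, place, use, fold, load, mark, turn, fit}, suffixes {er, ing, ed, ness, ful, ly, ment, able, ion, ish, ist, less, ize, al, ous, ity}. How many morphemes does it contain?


Segmenting 'inplayeding' against the inventory:
  'in' -> prefix (morpheme 1)
  'play' -> root (morpheme 2)
  'ed' -> suffix (morpheme 3)
  'ing' -> suffix (morpheme 4)
Total morphemes: 4

4


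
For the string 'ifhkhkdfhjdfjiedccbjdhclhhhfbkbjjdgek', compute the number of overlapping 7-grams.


String 'ifhkhkdfhjdfjiedccbjdhclhhhfbkbjjdgek' has length L = 37.
Number of overlapping n-grams = L - n + 1
Substituting: 37 - 7 + 1 = 31

31


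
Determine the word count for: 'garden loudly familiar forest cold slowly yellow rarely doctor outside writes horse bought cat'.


Counting words by splitting on spaces:
  Word 1: 'garden'
  Word 2: 'loudly'
  Word 3: 'familiar'
  Word 4: 'forest'
  Word 5: 'cold'
  Word 6: 'slowly'
  Word 7: 'yellow'
  Word 8: 'rarely'
  Word 9: 'doctor'
  Word 10: 'outside'
  Word 11: 'writes'
  Word 12: 'horse'
  Word 13: 'bought'
  Word 14: 'cat'
Total words: 14

14


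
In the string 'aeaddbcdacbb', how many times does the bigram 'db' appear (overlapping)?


Scanning 'aeaddbcdacbb' for bigram 'db':
  Position 0: 'ae' -> no
  Position 1: 'ea' -> no
  Position 2: 'ad' -> no
  Position 3: 'dd' -> no
  Position 4: 'db' -> MATCH
  Position 5: 'bc' -> no
  Position 6: 'cd' -> no
  Position 7: 'da' -> no
  Position 8: 'ac' -> no
  Position 9: 'cb' -> no
  Position 10: 'bb' -> no
Total matches: 1

1


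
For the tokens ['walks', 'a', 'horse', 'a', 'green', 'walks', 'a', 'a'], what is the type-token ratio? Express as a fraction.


Tokens: 8
Unique types: ('a', 'green', 'horse', 'walks') = 4
TTR = 4/8
Simplify: divide both by 4 -> 1/2
TTR = 1/2

1/2


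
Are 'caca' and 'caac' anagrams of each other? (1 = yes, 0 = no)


Sort characters of 'caca': 'aacc'
Sort characters of 'caac': 'aacc'
Sorted forms match -> they ARE anagrams
Result: 1

1


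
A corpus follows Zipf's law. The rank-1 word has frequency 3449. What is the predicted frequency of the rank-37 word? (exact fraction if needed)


Zipf's law: freq(rank) = f1 / rank
f1 = 3449, rank = 37
freq = 3449 / 37
GCD(3449, 37) = 1
Simplified: 3449/37

3449/37


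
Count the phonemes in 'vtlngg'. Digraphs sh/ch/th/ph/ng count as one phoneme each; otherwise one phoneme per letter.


Parsing 'vtlngg' greedily, digraphs first:
  'v' -> consonant phoneme (phonemes so far: 1)
  't' -> consonant phoneme (phonemes so far: 2)
  'l' -> consonant phoneme (phonemes so far: 3)
  'ng' -> digraph (1 consonant phoneme) (phonemes so far: 4)
  'g' -> consonant phoneme (phonemes so far: 5)
Total phonemes: 5

5


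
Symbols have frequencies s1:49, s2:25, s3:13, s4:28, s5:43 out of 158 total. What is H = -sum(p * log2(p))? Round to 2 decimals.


Computing entropy H = -sum(p_i * log2(p_i)):
  s1: p = 49/158 = 0.3101, -p*log2(p) = 0.5238
  s2: p = 25/158 = 0.1582, -p*log2(p) = 0.4209
  s3: p = 13/158 = 0.0823, -p*log2(p) = 0.2965
  s4: p = 28/158 = 0.1772, -p*log2(p) = 0.4424
  s5: p = 43/158 = 0.2722, -p*log2(p) = 0.5110
H = sum of terms = 2.1946
Rounded to 2 decimals: 2.19

2.19


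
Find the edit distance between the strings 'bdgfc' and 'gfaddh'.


Building DP table for s1='bdgfc' (len 5) and s2='gfaddh' (len 6):
       g  f  a  d  d  h
    0  1  2  3  4  5  6
  b 1  1  2  3  4  5  6
  d 2  2  2  3  3  4  5
  g 3  2  3  3  4  4  5
  f 4  3  2  3  4  5  5
  c 5  4  3  3  4  5  6
Edit distance = dp[5][6] = 6

6
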